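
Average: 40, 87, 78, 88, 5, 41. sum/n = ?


Sum = 40 + 87 + 78 + 88 + 5 + 41 = 339
n = 6
Mean = 339/6 = 56.5000

Mean = 56.5000


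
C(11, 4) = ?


C(11,4) = 11!/(4! × 7!)
= 39916800/(24 × 5040)
= 330

C(11,4) = 330


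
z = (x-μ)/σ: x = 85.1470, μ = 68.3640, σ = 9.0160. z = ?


z = (85.1470 - 68.3640)/9.0160
= 16.7830/9.0160
= 1.8615

z = 1.8615


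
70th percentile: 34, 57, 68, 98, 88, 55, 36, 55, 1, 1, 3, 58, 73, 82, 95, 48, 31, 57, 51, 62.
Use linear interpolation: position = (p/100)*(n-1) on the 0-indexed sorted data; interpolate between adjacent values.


Sorted: 1, 1, 3, 31, 34, 36, 48, 51, 55, 55, 57, 57, 58, 62, 68, 73, 82, 88, 95, 98
n = 20
Index = 70/100 * 19 = 13.3000
Lower = data[13] = 62, Upper = data[14] = 68
P70 = 62 + 0.3000*(6) = 63.8000

P70 = 63.8000


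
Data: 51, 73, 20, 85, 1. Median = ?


Sorted: 1, 20, 51, 73, 85
n = 5 (odd)
Middle value = 51

Median = 51


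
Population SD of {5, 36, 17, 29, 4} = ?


Mean = 18.2000
Variance = 162.1600
SD = sqrt(162.1600) = 12.7342

SD = 12.7342


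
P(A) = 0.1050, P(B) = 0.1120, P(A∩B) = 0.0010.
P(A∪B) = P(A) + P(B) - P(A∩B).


P(A∪B) = 0.1050 + 0.1120 - 0.0010
= 0.2170 - 0.0010
= 0.2160

P(A∪B) = 0.2160


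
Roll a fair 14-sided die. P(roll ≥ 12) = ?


Favorable outcomes (roll ≥ 12): 3
Total outcomes = 14
P = 3/14 = 0.2143

P = 0.2143


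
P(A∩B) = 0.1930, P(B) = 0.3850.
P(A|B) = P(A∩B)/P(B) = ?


P(A|B) = 0.1930/0.3850 = 0.5013

P(A|B) = 0.5013


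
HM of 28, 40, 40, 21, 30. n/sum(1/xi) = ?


Sum of reciprocals = 1/28 + 1/40 + 1/40 + 1/21 + 1/30 = 0.166667
HM = 5/0.166667 = 30.0000

HM = 30.0000


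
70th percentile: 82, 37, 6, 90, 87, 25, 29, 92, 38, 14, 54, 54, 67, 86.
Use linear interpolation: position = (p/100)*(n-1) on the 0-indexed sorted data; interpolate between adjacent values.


Sorted: 6, 14, 25, 29, 37, 38, 54, 54, 67, 82, 86, 87, 90, 92
n = 14
Index = 70/100 * 13 = 9.1000
Lower = data[9] = 82, Upper = data[10] = 86
P70 = 82 + 0.1000*(4) = 82.4000

P70 = 82.4000


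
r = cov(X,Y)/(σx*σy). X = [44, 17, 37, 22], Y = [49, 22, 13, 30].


Mean X = 30.0000, Mean Y = 28.5000
SD X = 10.931606, SD Y = 13.275918
Cov = 62.750000
r = 62.750000/(10.931606*13.275918) = 0.4324

r = 0.4324


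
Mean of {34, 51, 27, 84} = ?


Sum = 34 + 51 + 27 + 84 = 196
n = 4
Mean = 196/4 = 49.0000

Mean = 49.0000


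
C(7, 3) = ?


C(7,3) = 7!/(3! × 4!)
= 5040/(6 × 24)
= 35

C(7,3) = 35


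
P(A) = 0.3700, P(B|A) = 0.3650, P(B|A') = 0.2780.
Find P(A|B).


P(B) = P(B|A)*P(A) + P(B|A')*P(A')
= 0.3650*0.3700 + 0.2780*0.6300
= 0.135050 + 0.175140 = 0.310190
P(A|B) = 0.135050/0.310190 = 0.4354

P(A|B) = 0.4354


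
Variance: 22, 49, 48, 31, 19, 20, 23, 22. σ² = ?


Mean = 29.2500
Squared deviations: 52.5625, 390.0625, 351.5625, 3.0625, 105.0625, 85.5625, 39.0625, 52.5625
Sum = 1079.5000
Variance = 1079.5000/8 = 134.9375

Variance = 134.9375


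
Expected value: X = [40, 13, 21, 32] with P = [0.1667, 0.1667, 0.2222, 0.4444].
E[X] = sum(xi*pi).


E[X] = 40*0.1667 + 13*0.1667 + 21*0.2222 + 32*0.4444
= 6.6680 + 2.1671 + 4.6662 + 14.2208
= 27.7221

E[X] = 27.7221


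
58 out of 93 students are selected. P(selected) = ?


P = 58/93 = 0.6237

P = 0.6237


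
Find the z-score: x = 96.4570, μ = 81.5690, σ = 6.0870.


z = (96.4570 - 81.5690)/6.0870
= 14.8880/6.0870
= 2.4459

z = 2.4459


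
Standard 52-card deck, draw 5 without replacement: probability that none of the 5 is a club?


P(no clubs) = (39/52) × (38/51) × (37/50) × (36/49) × (35/48)
= 0.2215

P = 0.2215


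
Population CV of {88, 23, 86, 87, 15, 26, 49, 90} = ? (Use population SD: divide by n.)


Mean = 58.0000
SD = 31.0805
CV = (31.0805/58.0000)*100 = 53.5871%

CV = 53.5871%


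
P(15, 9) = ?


P(15,9) = 15!/6!
= 1307674368000/720
= 1816214400

P(15,9) = 1816214400


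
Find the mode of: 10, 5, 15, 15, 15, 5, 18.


Frequencies: 5:2, 10:1, 15:3, 18:1
Max frequency = 3
Mode = 15

Mode = 15


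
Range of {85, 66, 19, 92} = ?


Max = 92, Min = 19
Range = 92 - 19 = 73

Range = 73


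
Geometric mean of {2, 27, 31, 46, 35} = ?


Product = 2 × 27 × 31 × 46 × 35 = 2695140
GM = 2695140^(1/5) = 19.3249

GM = 19.3249


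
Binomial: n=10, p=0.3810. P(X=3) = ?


C(10,3) = 120
p^3 = 0.055306
(1-p)^7 = 0.034820
P = 120 * 0.055306 * 0.034820 = 0.2311

P(X=3) = 0.2311


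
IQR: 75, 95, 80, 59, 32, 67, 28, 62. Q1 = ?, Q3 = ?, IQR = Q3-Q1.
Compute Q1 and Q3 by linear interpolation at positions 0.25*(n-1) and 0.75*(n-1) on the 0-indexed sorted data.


Sorted: 28, 32, 59, 62, 67, 75, 80, 95
Q1 (25th %ile) = 52.2500
Q3 (75th %ile) = 76.2500
IQR = 76.2500 - 52.2500 = 24.0000

IQR = 24.0000


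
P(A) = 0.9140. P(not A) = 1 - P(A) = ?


P(not A) = 1 - 0.9140 = 0.0860

P(not A) = 0.0860


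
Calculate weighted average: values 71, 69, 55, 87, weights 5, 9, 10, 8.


Numerator = 71*5 + 69*9 + 55*10 + 87*8 = 2222
Denominator = 5 + 9 + 10 + 8 = 32
WM = 2222/32 = 69.4375

WM = 69.4375


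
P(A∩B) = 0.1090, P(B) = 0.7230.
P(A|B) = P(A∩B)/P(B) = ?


P(A|B) = 0.1090/0.7230 = 0.1508

P(A|B) = 0.1508


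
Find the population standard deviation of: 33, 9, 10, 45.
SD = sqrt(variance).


Mean = 24.2500
Variance = 235.6875
SD = sqrt(235.6875) = 15.3521

SD = 15.3521


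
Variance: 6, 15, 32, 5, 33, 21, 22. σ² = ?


Mean = 19.1429
Squared deviations: 172.7347, 17.1633, 165.3061, 200.0204, 192.0204, 3.4490, 8.1633
Sum = 758.8571
Variance = 758.8571/7 = 108.4082

Variance = 108.4082


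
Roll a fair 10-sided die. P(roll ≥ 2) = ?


Favorable outcomes (roll ≥ 2): 9
Total outcomes = 10
P = 9/10 = 0.9000

P = 0.9000


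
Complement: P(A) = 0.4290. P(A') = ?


P(not A) = 1 - 0.4290 = 0.5710

P(not A) = 0.5710


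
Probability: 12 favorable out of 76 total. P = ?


P = 12/76 = 0.1579

P = 0.1579


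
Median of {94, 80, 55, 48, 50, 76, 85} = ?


Sorted: 48, 50, 55, 76, 80, 85, 94
n = 7 (odd)
Middle value = 76

Median = 76


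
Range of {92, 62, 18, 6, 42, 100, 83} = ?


Max = 100, Min = 6
Range = 100 - 6 = 94

Range = 94


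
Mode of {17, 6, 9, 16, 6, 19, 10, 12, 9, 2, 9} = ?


Frequencies: 2:1, 6:2, 9:3, 10:1, 12:1, 16:1, 17:1, 19:1
Max frequency = 3
Mode = 9

Mode = 9


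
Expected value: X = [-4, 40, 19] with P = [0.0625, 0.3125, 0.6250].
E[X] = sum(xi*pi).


E[X] = -4*0.0625 + 40*0.3125 + 19*0.6250
= -0.2500 + 12.5000 + 11.8750
= 24.1250

E[X] = 24.1250


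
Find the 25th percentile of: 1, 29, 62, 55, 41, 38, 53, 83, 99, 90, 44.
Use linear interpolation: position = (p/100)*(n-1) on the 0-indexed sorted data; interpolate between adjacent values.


Sorted: 1, 29, 38, 41, 44, 53, 55, 62, 83, 90, 99
n = 11
Index = 25/100 * 10 = 2.5000
Lower = data[2] = 38, Upper = data[3] = 41
P25 = 38 + 0.5000*(3) = 39.5000

P25 = 39.5000


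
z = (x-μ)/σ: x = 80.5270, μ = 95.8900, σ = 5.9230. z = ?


z = (80.5270 - 95.8900)/5.9230
= -15.3630/5.9230
= -2.5938

z = -2.5938


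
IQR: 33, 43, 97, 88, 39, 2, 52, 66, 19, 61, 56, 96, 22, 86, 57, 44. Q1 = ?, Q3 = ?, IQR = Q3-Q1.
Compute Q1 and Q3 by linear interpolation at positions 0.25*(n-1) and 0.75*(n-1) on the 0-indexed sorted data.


Sorted: 2, 19, 22, 33, 39, 43, 44, 52, 56, 57, 61, 66, 86, 88, 96, 97
Q1 (25th %ile) = 37.5000
Q3 (75th %ile) = 71.0000
IQR = 71.0000 - 37.5000 = 33.5000

IQR = 33.5000


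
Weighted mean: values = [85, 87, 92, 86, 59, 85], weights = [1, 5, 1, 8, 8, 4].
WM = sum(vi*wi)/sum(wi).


Numerator = 85*1 + 87*5 + 92*1 + 86*8 + 59*8 + 85*4 = 2112
Denominator = 1 + 5 + 1 + 8 + 8 + 4 = 27
WM = 2112/27 = 78.2222

WM = 78.2222


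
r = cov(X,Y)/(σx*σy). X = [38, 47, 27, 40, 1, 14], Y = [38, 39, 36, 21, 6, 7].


Mean X = 27.8333, Mean Y = 24.5000
SD X = 15.973068, SD Y = 14.056434
Cov = 183.583333
r = 183.583333/(15.973068*14.056434) = 0.8177

r = 0.8177


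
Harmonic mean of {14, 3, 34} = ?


Sum of reciprocals = 1/14 + 1/3 + 1/34 = 0.434174
HM = 3/0.434174 = 6.9097

HM = 6.9097


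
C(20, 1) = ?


C(20,1) = 20!/(1! × 19!)
= 2432902008176640000/(1 × 121645100408832000)
= 20

C(20,1) = 20


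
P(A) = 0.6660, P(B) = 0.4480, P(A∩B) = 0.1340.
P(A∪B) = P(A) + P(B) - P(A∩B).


P(A∪B) = 0.6660 + 0.4480 - 0.1340
= 1.1140 - 0.1340
= 0.9800

P(A∪B) = 0.9800


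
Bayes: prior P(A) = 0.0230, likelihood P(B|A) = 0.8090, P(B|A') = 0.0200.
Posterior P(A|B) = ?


P(B) = P(B|A)*P(A) + P(B|A')*P(A')
= 0.8090*0.0230 + 0.0200*0.9770
= 0.018607 + 0.019540 = 0.038147
P(A|B) = 0.018607/0.038147 = 0.4878

P(A|B) = 0.4878


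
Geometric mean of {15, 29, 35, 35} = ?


Product = 15 × 29 × 35 × 35 = 532875
GM = 532875^(1/4) = 27.0182

GM = 27.0182


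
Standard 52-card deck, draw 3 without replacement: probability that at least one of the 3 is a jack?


P(at least one) = 1 - P(none)
P(none) = (48/52) × (47/51) × (46/50) = 0.782624
P(at least one) = 1 - 0.782624 = 0.2174

P = 0.2174


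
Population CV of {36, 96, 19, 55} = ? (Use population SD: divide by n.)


Mean = 51.5000
SD = 28.6749
CV = (28.6749/51.5000)*100 = 55.6794%

CV = 55.6794%


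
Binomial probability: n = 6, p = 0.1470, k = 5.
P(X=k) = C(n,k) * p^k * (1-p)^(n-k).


C(6,5) = 6
p^5 = 6.864149e-05
(1-p)^1 = 0.853000
P = 6 * 6.864149e-05 * 0.853000 = 0.0004

P(X=5) = 0.0004


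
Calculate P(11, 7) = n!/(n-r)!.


P(11,7) = 11!/4!
= 39916800/24
= 1663200

P(11,7) = 1663200


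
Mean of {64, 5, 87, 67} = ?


Sum = 64 + 5 + 87 + 67 = 223
n = 4
Mean = 223/4 = 55.7500

Mean = 55.7500


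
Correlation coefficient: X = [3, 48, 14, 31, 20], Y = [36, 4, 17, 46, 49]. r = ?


Mean X = 23.2000, Mean Y = 30.4000
SD X = 15.354478, SD Y = 17.304335
Cov = -116.480000
r = -116.480000/(15.354478*17.304335) = -0.4384

r = -0.4384


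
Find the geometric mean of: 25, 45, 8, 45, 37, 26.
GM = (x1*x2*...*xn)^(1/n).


Product = 25 × 45 × 8 × 45 × 37 × 26 = 389610000
GM = 389610000^(1/6) = 27.0254

GM = 27.0254


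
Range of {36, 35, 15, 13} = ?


Max = 36, Min = 13
Range = 36 - 13 = 23

Range = 23


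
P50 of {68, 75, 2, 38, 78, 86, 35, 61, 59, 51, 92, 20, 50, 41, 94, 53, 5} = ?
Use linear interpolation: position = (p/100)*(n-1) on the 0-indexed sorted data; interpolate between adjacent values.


Sorted: 2, 5, 20, 35, 38, 41, 50, 51, 53, 59, 61, 68, 75, 78, 86, 92, 94
n = 17
Index = 50/100 * 16 = 8.0000
Lower = data[8] = 53, Upper = data[9] = 59
P50 = 53 + 0*(6) = 53.0000

P50 = 53.0000


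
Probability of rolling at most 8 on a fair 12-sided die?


Favorable outcomes (roll ≤ 8): 8
Total outcomes = 12
P = 8/12 = 0.6667

P = 0.6667


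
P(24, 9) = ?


P(24,9) = 24!/15!
= 620448401733239439360000/1307674368000
= 474467051520

P(24,9) = 474467051520


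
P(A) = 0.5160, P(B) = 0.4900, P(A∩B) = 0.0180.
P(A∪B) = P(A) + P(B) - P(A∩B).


P(A∪B) = 0.5160 + 0.4900 - 0.0180
= 1.0060 - 0.0180
= 0.9880

P(A∪B) = 0.9880


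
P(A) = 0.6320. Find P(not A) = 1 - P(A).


P(not A) = 1 - 0.6320 = 0.3680

P(not A) = 0.3680


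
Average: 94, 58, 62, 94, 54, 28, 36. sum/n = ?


Sum = 94 + 58 + 62 + 94 + 54 + 28 + 36 = 426
n = 7
Mean = 426/7 = 60.8571

Mean = 60.8571


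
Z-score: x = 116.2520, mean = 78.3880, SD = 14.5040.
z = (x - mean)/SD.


z = (116.2520 - 78.3880)/14.5040
= 37.8640/14.5040
= 2.6106

z = 2.6106


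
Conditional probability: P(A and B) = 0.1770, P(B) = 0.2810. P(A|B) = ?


P(A|B) = 0.1770/0.2810 = 0.6299

P(A|B) = 0.6299


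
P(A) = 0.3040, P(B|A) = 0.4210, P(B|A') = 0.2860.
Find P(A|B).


P(B) = P(B|A)*P(A) + P(B|A')*P(A')
= 0.4210*0.3040 + 0.2860*0.6960
= 0.127984 + 0.199056 = 0.327040
P(A|B) = 0.127984/0.327040 = 0.3913

P(A|B) = 0.3913


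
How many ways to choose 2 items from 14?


C(14,2) = 14!/(2! × 12!)
= 87178291200/(2 × 479001600)
= 91

C(14,2) = 91


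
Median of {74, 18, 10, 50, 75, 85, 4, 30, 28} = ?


Sorted: 4, 10, 18, 28, 30, 50, 74, 75, 85
n = 9 (odd)
Middle value = 30

Median = 30


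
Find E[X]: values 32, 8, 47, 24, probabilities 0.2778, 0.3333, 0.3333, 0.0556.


E[X] = 32*0.2778 + 8*0.3333 + 47*0.3333 + 24*0.0556
= 8.8896 + 2.6664 + 15.6651 + 1.3344
= 28.5555

E[X] = 28.5555


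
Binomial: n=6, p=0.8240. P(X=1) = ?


C(6,1) = 6
p^1 = 0.824000
(1-p)^5 = 0.000169
P = 6 * 0.824000 * 0.000169 = 0.0008

P(X=1) = 0.0008


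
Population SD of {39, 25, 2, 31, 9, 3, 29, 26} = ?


Mean = 20.5000
Variance = 169.5000
SD = sqrt(169.5000) = 13.0192

SD = 13.0192


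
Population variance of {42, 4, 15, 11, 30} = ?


Mean = 20.4000
Squared deviations: 466.5600, 268.9600, 29.1600, 88.3600, 92.1600
Sum = 945.2000
Variance = 945.2000/5 = 189.0400

Variance = 189.0400


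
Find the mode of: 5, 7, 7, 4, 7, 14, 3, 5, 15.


Frequencies: 3:1, 4:1, 5:2, 7:3, 14:1, 15:1
Max frequency = 3
Mode = 7

Mode = 7


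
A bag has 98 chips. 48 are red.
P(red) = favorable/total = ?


P = 48/98 = 0.4898

P = 0.4898


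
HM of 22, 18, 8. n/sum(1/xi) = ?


Sum of reciprocals = 1/22 + 1/18 + 1/8 = 0.226010
HM = 3/0.226010 = 13.2737

HM = 13.2737


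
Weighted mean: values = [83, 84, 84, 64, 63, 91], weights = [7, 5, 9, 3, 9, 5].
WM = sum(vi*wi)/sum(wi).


Numerator = 83*7 + 84*5 + 84*9 + 64*3 + 63*9 + 91*5 = 2971
Denominator = 7 + 5 + 9 + 3 + 9 + 5 = 38
WM = 2971/38 = 78.1842

WM = 78.1842


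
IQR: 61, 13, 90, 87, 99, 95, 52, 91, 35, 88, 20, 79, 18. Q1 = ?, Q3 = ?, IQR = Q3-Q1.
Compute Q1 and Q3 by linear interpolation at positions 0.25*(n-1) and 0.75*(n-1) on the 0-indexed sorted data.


Sorted: 13, 18, 20, 35, 52, 61, 79, 87, 88, 90, 91, 95, 99
Q1 (25th %ile) = 35.0000
Q3 (75th %ile) = 90.0000
IQR = 90.0000 - 35.0000 = 55.0000

IQR = 55.0000


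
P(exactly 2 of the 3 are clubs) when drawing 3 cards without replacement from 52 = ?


Hypergeometric: P(X=2) = C(13,2)·C(39,1) / C(52,3)
= 78 × 39 / 22100
= 3042/22100 = 0.1376

P = 0.1376


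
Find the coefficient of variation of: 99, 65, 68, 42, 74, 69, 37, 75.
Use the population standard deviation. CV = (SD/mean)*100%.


Mean = 66.1250
SD = 18.2513
CV = (18.2513/66.1250)*100 = 27.6012%

CV = 27.6012%


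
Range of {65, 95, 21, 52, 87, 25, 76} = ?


Max = 95, Min = 21
Range = 95 - 21 = 74

Range = 74


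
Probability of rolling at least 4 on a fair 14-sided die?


Favorable outcomes (roll ≥ 4): 11
Total outcomes = 14
P = 11/14 = 0.7857

P = 0.7857


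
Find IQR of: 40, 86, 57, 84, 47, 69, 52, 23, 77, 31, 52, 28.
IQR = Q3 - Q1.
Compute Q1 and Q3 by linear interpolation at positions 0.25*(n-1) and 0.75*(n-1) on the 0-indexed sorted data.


Sorted: 23, 28, 31, 40, 47, 52, 52, 57, 69, 77, 84, 86
Q1 (25th %ile) = 37.7500
Q3 (75th %ile) = 71.0000
IQR = 71.0000 - 37.7500 = 33.2500

IQR = 33.2500


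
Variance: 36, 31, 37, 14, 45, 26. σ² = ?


Mean = 31.5000
Squared deviations: 20.2500, 0.2500, 30.2500, 306.2500, 182.2500, 30.2500
Sum = 569.5000
Variance = 569.5000/6 = 94.9167

Variance = 94.9167


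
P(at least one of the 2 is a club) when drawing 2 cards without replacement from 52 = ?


P(at least one) = 1 - P(none)
P(none) = (39/52) × (38/51) = 0.558824
P(at least one) = 1 - 0.558824 = 0.4412

P = 0.4412


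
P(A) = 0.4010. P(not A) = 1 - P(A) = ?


P(not A) = 1 - 0.4010 = 0.5990

P(not A) = 0.5990


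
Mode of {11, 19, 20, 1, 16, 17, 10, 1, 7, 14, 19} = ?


Frequencies: 1:2, 7:1, 10:1, 11:1, 14:1, 16:1, 17:1, 19:2, 20:1
Max frequency = 2
Mode = 1, 19

Mode = 1, 19


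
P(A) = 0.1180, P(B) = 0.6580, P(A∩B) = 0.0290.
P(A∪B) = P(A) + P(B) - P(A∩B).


P(A∪B) = 0.1180 + 0.6580 - 0.0290
= 0.7760 - 0.0290
= 0.7470

P(A∪B) = 0.7470


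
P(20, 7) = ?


P(20,7) = 20!/13!
= 2432902008176640000/6227020800
= 390700800

P(20,7) = 390700800


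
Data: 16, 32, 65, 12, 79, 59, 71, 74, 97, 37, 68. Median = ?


Sorted: 12, 16, 32, 37, 59, 65, 68, 71, 74, 79, 97
n = 11 (odd)
Middle value = 65

Median = 65


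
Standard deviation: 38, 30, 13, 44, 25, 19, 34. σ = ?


Mean = 29.0000
Variance = 100.5714
SD = sqrt(100.5714) = 10.0285

SD = 10.0285


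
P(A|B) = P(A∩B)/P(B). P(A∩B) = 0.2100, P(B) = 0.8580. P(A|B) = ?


P(A|B) = 0.2100/0.8580 = 0.2448

P(A|B) = 0.2448


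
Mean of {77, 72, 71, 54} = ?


Sum = 77 + 72 + 71 + 54 = 274
n = 4
Mean = 274/4 = 68.5000

Mean = 68.5000


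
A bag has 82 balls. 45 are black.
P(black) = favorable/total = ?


P = 45/82 = 0.5488

P = 0.5488


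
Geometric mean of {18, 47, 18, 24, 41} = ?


Product = 18 × 47 × 18 × 24 × 41 = 14984352
GM = 14984352^(1/5) = 27.2350

GM = 27.2350


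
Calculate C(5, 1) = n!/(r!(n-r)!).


C(5,1) = 5!/(1! × 4!)
= 120/(1 × 24)
= 5

C(5,1) = 5


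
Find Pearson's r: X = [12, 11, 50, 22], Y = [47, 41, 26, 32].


Mean X = 23.7500, Mean Y = 36.5000
SD X = 15.753968, SD Y = 8.077747
Cov = -112.125000
r = -112.125000/(15.753968*8.077747) = -0.8811

r = -0.8811


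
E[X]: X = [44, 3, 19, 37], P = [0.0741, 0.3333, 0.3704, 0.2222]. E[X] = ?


E[X] = 44*0.0741 + 3*0.3333 + 19*0.3704 + 37*0.2222
= 3.2604 + 0.9999 + 7.0376 + 8.2214
= 19.5193

E[X] = 19.5193


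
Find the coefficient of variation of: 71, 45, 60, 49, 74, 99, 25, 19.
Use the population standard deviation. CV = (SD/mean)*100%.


Mean = 55.2500
SD = 24.7727
CV = (24.7727/55.2500)*100 = 44.8375%

CV = 44.8375%


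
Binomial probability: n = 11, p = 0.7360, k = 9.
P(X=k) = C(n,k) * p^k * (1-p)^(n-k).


C(11,9) = 55
p^9 = 0.063372
(1-p)^2 = 0.069696
P = 55 * 0.063372 * 0.069696 = 0.2429

P(X=9) = 0.2429


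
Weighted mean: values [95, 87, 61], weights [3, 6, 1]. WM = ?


Numerator = 95*3 + 87*6 + 61*1 = 868
Denominator = 3 + 6 + 1 = 10
WM = 868/10 = 86.8000

WM = 86.8000


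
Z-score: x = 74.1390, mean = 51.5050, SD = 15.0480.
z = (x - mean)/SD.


z = (74.1390 - 51.5050)/15.0480
= 22.6340/15.0480
= 1.5041

z = 1.5041


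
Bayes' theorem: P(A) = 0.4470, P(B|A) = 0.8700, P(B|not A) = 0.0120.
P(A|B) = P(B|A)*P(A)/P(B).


P(B) = P(B|A)*P(A) + P(B|A')*P(A')
= 0.8700*0.4470 + 0.0120*0.5530
= 0.388890 + 0.006636 = 0.395526
P(A|B) = 0.388890/0.395526 = 0.9832

P(A|B) = 0.9832


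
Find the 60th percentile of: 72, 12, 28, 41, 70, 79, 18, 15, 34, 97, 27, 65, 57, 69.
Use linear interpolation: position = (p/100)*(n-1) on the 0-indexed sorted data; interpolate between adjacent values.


Sorted: 12, 15, 18, 27, 28, 34, 41, 57, 65, 69, 70, 72, 79, 97
n = 14
Index = 60/100 * 13 = 7.8000
Lower = data[7] = 57, Upper = data[8] = 65
P60 = 57 + 0.8000*(8) = 63.4000

P60 = 63.4000


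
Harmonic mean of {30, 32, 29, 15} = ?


Sum of reciprocals = 1/30 + 1/32 + 1/29 + 1/15 = 0.165733
HM = 4/0.165733 = 24.1352

HM = 24.1352


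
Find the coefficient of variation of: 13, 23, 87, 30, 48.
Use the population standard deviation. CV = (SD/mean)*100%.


Mean = 40.2000
SD = 26.0415
CV = (26.0415/40.2000)*100 = 64.7799%

CV = 64.7799%


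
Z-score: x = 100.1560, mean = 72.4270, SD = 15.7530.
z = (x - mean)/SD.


z = (100.1560 - 72.4270)/15.7530
= 27.7290/15.7530
= 1.7602

z = 1.7602


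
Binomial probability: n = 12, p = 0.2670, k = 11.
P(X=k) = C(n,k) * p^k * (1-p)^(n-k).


C(12,11) = 12
p^11 = 4.916136e-07
(1-p)^1 = 0.733000
P = 12 * 4.916136e-07 * 0.733000 = 4.3242e-06

P(X=11) = 4.3242e-06


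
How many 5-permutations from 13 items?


P(13,5) = 13!/8!
= 6227020800/40320
= 154440

P(13,5) = 154440


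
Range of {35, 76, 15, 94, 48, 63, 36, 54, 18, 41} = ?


Max = 94, Min = 15
Range = 94 - 15 = 79

Range = 79


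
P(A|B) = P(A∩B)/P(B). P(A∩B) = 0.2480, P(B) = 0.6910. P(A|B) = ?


P(A|B) = 0.2480/0.6910 = 0.3589

P(A|B) = 0.3589


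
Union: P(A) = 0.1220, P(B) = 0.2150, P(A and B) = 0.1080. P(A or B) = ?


P(A∪B) = 0.1220 + 0.2150 - 0.1080
= 0.3370 - 0.1080
= 0.2290

P(A∪B) = 0.2290


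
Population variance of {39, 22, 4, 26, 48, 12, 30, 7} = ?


Mean = 23.5000
Squared deviations: 240.2500, 2.2500, 380.2500, 6.2500, 600.2500, 132.2500, 42.2500, 272.2500
Sum = 1676.0000
Variance = 1676.0000/8 = 209.5000

Variance = 209.5000


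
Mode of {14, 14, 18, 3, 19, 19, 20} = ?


Frequencies: 3:1, 14:2, 18:1, 19:2, 20:1
Max frequency = 2
Mode = 14, 19

Mode = 14, 19


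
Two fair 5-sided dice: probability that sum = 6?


Total outcomes = 5×5 = 25
Favorable (sum = 6): 5
P = 5/25 = 0.2000

P = 0.2000


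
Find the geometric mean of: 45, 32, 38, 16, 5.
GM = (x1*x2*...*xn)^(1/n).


Product = 45 × 32 × 38 × 16 × 5 = 4377600
GM = 4377600^(1/5) = 21.2935

GM = 21.2935


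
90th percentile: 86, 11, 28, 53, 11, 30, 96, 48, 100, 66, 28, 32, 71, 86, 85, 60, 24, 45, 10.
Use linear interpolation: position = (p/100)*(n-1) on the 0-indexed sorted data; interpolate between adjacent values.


Sorted: 10, 11, 11, 24, 28, 28, 30, 32, 45, 48, 53, 60, 66, 71, 85, 86, 86, 96, 100
n = 19
Index = 90/100 * 18 = 16.2000
Lower = data[16] = 86, Upper = data[17] = 96
P90 = 86 + 0.2000*(10) = 88.0000

P90 = 88.0000


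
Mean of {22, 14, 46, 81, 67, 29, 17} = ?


Sum = 22 + 14 + 46 + 81 + 67 + 29 + 17 = 276
n = 7
Mean = 276/7 = 39.4286

Mean = 39.4286


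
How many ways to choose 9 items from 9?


C(9,9) = 9!/(9! × 0!)
= 362880/(362880 × 1)
= 1

C(9,9) = 1


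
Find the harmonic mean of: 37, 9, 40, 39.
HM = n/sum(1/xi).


Sum of reciprocals = 1/37 + 1/9 + 1/40 + 1/39 = 0.188779
HM = 4/0.188779 = 21.1888

HM = 21.1888


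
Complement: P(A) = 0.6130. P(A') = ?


P(not A) = 1 - 0.6130 = 0.3870

P(not A) = 0.3870


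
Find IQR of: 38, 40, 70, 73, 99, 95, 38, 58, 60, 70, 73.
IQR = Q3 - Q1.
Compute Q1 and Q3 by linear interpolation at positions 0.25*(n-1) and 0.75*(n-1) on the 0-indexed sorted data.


Sorted: 38, 38, 40, 58, 60, 70, 70, 73, 73, 95, 99
Q1 (25th %ile) = 49.0000
Q3 (75th %ile) = 73.0000
IQR = 73.0000 - 49.0000 = 24.0000

IQR = 24.0000


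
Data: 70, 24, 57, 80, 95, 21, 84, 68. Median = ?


Sorted: 21, 24, 57, 68, 70, 80, 84, 95
n = 8 (even)
Middle values: 68 and 70
Median = (68+70)/2 = 69.0000

Median = 69.0000


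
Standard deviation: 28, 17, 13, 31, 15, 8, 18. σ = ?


Mean = 18.5714
Variance = 57.3878
SD = sqrt(57.3878) = 7.5755

SD = 7.5755


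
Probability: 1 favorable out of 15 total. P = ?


P = 1/15 = 0.0667

P = 0.0667


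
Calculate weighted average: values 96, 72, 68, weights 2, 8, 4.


Numerator = 96*2 + 72*8 + 68*4 = 1040
Denominator = 2 + 8 + 4 = 14
WM = 1040/14 = 74.2857

WM = 74.2857


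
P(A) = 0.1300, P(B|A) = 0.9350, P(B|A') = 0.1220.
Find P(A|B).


P(B) = P(B|A)*P(A) + P(B|A')*P(A')
= 0.9350*0.1300 + 0.1220*0.8700
= 0.121550 + 0.106140 = 0.227690
P(A|B) = 0.121550/0.227690 = 0.5338

P(A|B) = 0.5338


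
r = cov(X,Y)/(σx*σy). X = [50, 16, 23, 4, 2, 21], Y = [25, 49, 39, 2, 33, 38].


Mean X = 19.3333, Mean Y = 31.0000
SD X = 15.828947, SD Y = 14.821156
Cov = 34.500000
r = 34.500000/(15.828947*14.821156) = 0.1471

r = 0.1471


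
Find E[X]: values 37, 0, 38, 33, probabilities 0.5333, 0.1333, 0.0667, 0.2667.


E[X] = 37*0.5333 + 0*0.1333 + 38*0.0667 + 33*0.2667
= 19.7321 + 0 + 2.5346 + 8.8011
= 31.0678

E[X] = 31.0678


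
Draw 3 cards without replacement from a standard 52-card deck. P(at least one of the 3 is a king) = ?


P(at least one) = 1 - P(none)
P(none) = (48/52) × (47/51) × (46/50) = 0.782624
P(at least one) = 1 - 0.782624 = 0.2174

P = 0.2174


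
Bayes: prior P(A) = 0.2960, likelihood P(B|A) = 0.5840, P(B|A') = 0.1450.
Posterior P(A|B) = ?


P(B) = P(B|A)*P(A) + P(B|A')*P(A')
= 0.5840*0.2960 + 0.1450*0.7040
= 0.172864 + 0.102080 = 0.274944
P(A|B) = 0.172864/0.274944 = 0.6287

P(A|B) = 0.6287


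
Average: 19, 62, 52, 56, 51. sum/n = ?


Sum = 19 + 62 + 52 + 56 + 51 = 240
n = 5
Mean = 240/5 = 48.0000

Mean = 48.0000


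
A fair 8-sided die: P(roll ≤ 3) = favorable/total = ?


Favorable outcomes (roll ≤ 3): 3
Total outcomes = 8
P = 3/8 = 0.3750

P = 0.3750


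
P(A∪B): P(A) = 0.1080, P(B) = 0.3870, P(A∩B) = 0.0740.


P(A∪B) = 0.1080 + 0.3870 - 0.0740
= 0.4950 - 0.0740
= 0.4210

P(A∪B) = 0.4210


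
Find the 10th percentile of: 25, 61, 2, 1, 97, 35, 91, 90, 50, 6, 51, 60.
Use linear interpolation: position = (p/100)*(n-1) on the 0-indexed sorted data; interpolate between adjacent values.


Sorted: 1, 2, 6, 25, 35, 50, 51, 60, 61, 90, 91, 97
n = 12
Index = 10/100 * 11 = 1.1000
Lower = data[1] = 2, Upper = data[2] = 6
P10 = 2 + 0.1000*(4) = 2.4000

P10 = 2.4000


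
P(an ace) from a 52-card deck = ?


4 aces in 52 cards
P = 4/52 = 0.0769

P = 0.0769


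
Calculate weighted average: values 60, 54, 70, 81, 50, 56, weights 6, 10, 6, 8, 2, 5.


Numerator = 60*6 + 54*10 + 70*6 + 81*8 + 50*2 + 56*5 = 2348
Denominator = 6 + 10 + 6 + 8 + 2 + 5 = 37
WM = 2348/37 = 63.4595

WM = 63.4595


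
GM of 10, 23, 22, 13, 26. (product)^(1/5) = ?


Product = 10 × 23 × 22 × 13 × 26 = 1710280
GM = 1710280^(1/5) = 17.6447

GM = 17.6447


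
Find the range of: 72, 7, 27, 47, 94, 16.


Max = 94, Min = 7
Range = 94 - 7 = 87

Range = 87


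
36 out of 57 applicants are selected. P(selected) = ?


P = 36/57 = 0.6316

P = 0.6316


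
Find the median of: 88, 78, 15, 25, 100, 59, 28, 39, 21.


Sorted: 15, 21, 25, 28, 39, 59, 78, 88, 100
n = 9 (odd)
Middle value = 39

Median = 39


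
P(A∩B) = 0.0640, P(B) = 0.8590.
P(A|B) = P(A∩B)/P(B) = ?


P(A|B) = 0.0640/0.8590 = 0.0745

P(A|B) = 0.0745


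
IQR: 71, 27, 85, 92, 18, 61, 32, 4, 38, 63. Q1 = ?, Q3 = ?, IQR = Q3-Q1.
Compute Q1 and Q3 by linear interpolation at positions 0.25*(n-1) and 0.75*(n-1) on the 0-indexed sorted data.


Sorted: 4, 18, 27, 32, 38, 61, 63, 71, 85, 92
Q1 (25th %ile) = 28.2500
Q3 (75th %ile) = 69.0000
IQR = 69.0000 - 28.2500 = 40.7500

IQR = 40.7500


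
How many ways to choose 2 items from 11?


C(11,2) = 11!/(2! × 9!)
= 39916800/(2 × 362880)
= 55

C(11,2) = 55


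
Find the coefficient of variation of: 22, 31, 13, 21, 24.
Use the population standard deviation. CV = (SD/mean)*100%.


Mean = 22.2000
SD = 5.7758
CV = (5.7758/22.2000)*100 = 26.0172%

CV = 26.0172%


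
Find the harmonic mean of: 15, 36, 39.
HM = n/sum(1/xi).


Sum of reciprocals = 1/15 + 1/36 + 1/39 = 0.120085
HM = 3/0.120085 = 24.9822

HM = 24.9822


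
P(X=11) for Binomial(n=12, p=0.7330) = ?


C(12,11) = 12
p^11 = 0.032820
(1-p)^1 = 0.267000
P = 12 * 0.032820 * 0.267000 = 0.1052

P(X=11) = 0.1052


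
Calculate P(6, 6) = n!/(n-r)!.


P(6,6) = 6!/0!
= 720/1
= 720

P(6,6) = 720


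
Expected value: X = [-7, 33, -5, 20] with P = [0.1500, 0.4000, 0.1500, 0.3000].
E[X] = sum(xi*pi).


E[X] = -7*0.1500 + 33*0.4000 - 5*0.1500 + 20*0.3000
= -1.0500 + 13.2000 - 0.7500 + 6.0000
= 17.4000

E[X] = 17.4000


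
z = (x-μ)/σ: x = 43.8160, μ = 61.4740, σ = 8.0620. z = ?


z = (43.8160 - 61.4740)/8.0620
= -17.6580/8.0620
= -2.1903

z = -2.1903


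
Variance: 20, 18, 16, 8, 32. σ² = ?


Mean = 18.8000
Squared deviations: 1.4400, 0.6400, 7.8400, 116.6400, 174.2400
Sum = 300.8000
Variance = 300.8000/5 = 60.1600

Variance = 60.1600


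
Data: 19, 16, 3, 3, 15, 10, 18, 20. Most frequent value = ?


Frequencies: 3:2, 10:1, 15:1, 16:1, 18:1, 19:1, 20:1
Max frequency = 2
Mode = 3

Mode = 3


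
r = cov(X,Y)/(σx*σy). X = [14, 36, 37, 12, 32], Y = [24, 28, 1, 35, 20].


Mean X = 26.2000, Mean Y = 21.6000
SD X = 10.925200, SD Y = 11.429786
Cov = -77.720000
r = -77.720000/(10.925200*11.429786) = -0.6224

r = -0.6224


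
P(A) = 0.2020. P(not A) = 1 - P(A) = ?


P(not A) = 1 - 0.2020 = 0.7980

P(not A) = 0.7980


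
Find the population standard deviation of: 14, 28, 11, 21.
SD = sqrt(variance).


Mean = 18.5000
Variance = 43.2500
SD = sqrt(43.2500) = 6.5765

SD = 6.5765


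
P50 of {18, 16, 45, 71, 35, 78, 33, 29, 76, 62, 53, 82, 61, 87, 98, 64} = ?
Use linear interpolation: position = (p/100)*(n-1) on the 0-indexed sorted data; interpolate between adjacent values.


Sorted: 16, 18, 29, 33, 35, 45, 53, 61, 62, 64, 71, 76, 78, 82, 87, 98
n = 16
Index = 50/100 * 15 = 7.5000
Lower = data[7] = 61, Upper = data[8] = 62
P50 = 61 + 0.5000*(1) = 61.5000

P50 = 61.5000


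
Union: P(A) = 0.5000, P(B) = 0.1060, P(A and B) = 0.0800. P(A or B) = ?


P(A∪B) = 0.5000 + 0.1060 - 0.0800
= 0.6060 - 0.0800
= 0.5260

P(A∪B) = 0.5260


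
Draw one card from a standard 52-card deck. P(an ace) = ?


4 aces in 52 cards
P = 4/52 = 0.0769

P = 0.0769


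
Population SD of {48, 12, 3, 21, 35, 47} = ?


Mean = 27.6667
Variance = 289.8889
SD = sqrt(289.8889) = 17.0261

SD = 17.0261


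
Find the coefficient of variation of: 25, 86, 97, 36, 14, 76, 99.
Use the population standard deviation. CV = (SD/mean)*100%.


Mean = 61.8571
SD = 33.1982
CV = (33.1982/61.8571)*100 = 53.6692%

CV = 53.6692%


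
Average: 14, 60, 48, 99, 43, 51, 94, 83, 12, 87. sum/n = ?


Sum = 14 + 60 + 48 + 99 + 43 + 51 + 94 + 83 + 12 + 87 = 591
n = 10
Mean = 591/10 = 59.1000

Mean = 59.1000


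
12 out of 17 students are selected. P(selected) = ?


P = 12/17 = 0.7059

P = 0.7059


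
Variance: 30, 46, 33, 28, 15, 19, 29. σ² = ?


Mean = 28.5714
Squared deviations: 2.0408, 303.7551, 19.6122, 0.3265, 184.1837, 91.6122, 0.1837
Sum = 601.7143
Variance = 601.7143/7 = 85.9592

Variance = 85.9592


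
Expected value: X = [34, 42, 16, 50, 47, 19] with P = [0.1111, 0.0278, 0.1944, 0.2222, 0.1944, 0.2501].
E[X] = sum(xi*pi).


E[X] = 34*0.1111 + 42*0.0278 + 16*0.1944 + 50*0.2222 + 47*0.1944 + 19*0.2501
= 3.7774 + 1.1676 + 3.1104 + 11.1100 + 9.1368 + 4.7519
= 33.0541

E[X] = 33.0541


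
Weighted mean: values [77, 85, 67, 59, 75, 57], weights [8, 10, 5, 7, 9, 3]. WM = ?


Numerator = 77*8 + 85*10 + 67*5 + 59*7 + 75*9 + 57*3 = 3060
Denominator = 8 + 10 + 5 + 7 + 9 + 3 = 42
WM = 3060/42 = 72.8571

WM = 72.8571


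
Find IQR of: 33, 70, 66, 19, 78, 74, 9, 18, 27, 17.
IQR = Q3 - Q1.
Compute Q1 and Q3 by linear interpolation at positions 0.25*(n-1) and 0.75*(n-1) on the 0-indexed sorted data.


Sorted: 9, 17, 18, 19, 27, 33, 66, 70, 74, 78
Q1 (25th %ile) = 18.2500
Q3 (75th %ile) = 69.0000
IQR = 69.0000 - 18.2500 = 50.7500

IQR = 50.7500


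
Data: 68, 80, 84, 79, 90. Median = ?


Sorted: 68, 79, 80, 84, 90
n = 5 (odd)
Middle value = 80

Median = 80


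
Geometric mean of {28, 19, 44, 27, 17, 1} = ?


Product = 28 × 19 × 44 × 27 × 17 × 1 = 10744272
GM = 10744272^(1/6) = 14.8547

GM = 14.8547


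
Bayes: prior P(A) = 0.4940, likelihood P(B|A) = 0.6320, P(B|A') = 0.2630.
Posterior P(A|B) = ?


P(B) = P(B|A)*P(A) + P(B|A')*P(A')
= 0.6320*0.4940 + 0.2630*0.5060
= 0.312208 + 0.133078 = 0.445286
P(A|B) = 0.312208/0.445286 = 0.7011

P(A|B) = 0.7011


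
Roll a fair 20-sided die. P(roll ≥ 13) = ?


Favorable outcomes (roll ≥ 13): 8
Total outcomes = 20
P = 8/20 = 0.4000

P = 0.4000


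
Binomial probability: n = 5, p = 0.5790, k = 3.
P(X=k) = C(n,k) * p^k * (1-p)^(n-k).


C(5,3) = 10
p^3 = 0.194105
(1-p)^2 = 0.177241
P = 10 * 0.194105 * 0.177241 = 0.3440

P(X=3) = 0.3440


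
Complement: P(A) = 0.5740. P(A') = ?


P(not A) = 1 - 0.5740 = 0.4260

P(not A) = 0.4260


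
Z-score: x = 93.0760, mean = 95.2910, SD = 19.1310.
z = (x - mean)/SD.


z = (93.0760 - 95.2910)/19.1310
= -2.2150/19.1310
= -0.1158

z = -0.1158


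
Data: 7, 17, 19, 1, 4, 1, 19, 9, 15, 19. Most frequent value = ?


Frequencies: 1:2, 4:1, 7:1, 9:1, 15:1, 17:1, 19:3
Max frequency = 3
Mode = 19

Mode = 19


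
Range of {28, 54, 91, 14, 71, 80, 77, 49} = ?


Max = 91, Min = 14
Range = 91 - 14 = 77

Range = 77


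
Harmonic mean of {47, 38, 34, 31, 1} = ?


Sum of reciprocals = 1/47 + 1/38 + 1/34 + 1/31 + 1/1 = 1.109262
HM = 5/1.109262 = 4.5075

HM = 4.5075


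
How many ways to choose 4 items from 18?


C(18,4) = 18!/(4! × 14!)
= 6402373705728000/(24 × 87178291200)
= 3060

C(18,4) = 3060


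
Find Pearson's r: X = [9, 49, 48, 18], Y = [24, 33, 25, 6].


Mean X = 31.0000, Mean Y = 22.0000
SD X = 17.790447, SD Y = 9.874209
Cov = 103.250000
r = 103.250000/(17.790447*9.874209) = 0.5878

r = 0.5878


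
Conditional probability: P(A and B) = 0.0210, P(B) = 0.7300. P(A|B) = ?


P(A|B) = 0.0210/0.7300 = 0.0288

P(A|B) = 0.0288


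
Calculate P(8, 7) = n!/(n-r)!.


P(8,7) = 8!/1!
= 40320/1
= 40320

P(8,7) = 40320


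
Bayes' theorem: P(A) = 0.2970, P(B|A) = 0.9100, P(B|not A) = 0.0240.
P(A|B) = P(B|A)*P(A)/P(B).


P(B) = P(B|A)*P(A) + P(B|A')*P(A')
= 0.9100*0.2970 + 0.0240*0.7030
= 0.270270 + 0.016872 = 0.287142
P(A|B) = 0.270270/0.287142 = 0.9412

P(A|B) = 0.9412


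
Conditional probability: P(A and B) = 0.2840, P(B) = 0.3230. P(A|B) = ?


P(A|B) = 0.2840/0.3230 = 0.8793

P(A|B) = 0.8793


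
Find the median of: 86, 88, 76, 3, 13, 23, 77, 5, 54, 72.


Sorted: 3, 5, 13, 23, 54, 72, 76, 77, 86, 88
n = 10 (even)
Middle values: 54 and 72
Median = (54+72)/2 = 63.0000

Median = 63.0000


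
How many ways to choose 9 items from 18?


C(18,9) = 18!/(9! × 9!)
= 6402373705728000/(362880 × 362880)
= 48620

C(18,9) = 48620


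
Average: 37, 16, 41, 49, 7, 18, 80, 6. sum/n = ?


Sum = 37 + 16 + 41 + 49 + 7 + 18 + 80 + 6 = 254
n = 8
Mean = 254/8 = 31.7500

Mean = 31.7500


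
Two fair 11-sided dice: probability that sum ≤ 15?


Total outcomes = 11×11 = 121
Favorable (sum ≤ 15): 93
P = 93/121 = 0.7686

P = 0.7686


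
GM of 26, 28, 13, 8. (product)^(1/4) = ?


Product = 26 × 28 × 13 × 8 = 75712
GM = 75712^(1/4) = 16.5879

GM = 16.5879


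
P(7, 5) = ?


P(7,5) = 7!/2!
= 5040/2
= 2520

P(7,5) = 2520


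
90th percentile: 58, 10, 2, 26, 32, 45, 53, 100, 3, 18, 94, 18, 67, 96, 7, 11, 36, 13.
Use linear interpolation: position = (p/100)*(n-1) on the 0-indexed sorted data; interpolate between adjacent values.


Sorted: 2, 3, 7, 10, 11, 13, 18, 18, 26, 32, 36, 45, 53, 58, 67, 94, 96, 100
n = 18
Index = 90/100 * 17 = 15.3000
Lower = data[15] = 94, Upper = data[16] = 96
P90 = 94 + 0.3000*(2) = 94.6000

P90 = 94.6000


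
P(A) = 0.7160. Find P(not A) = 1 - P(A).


P(not A) = 1 - 0.7160 = 0.2840

P(not A) = 0.2840


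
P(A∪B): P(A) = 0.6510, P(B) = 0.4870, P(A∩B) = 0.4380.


P(A∪B) = 0.6510 + 0.4870 - 0.4380
= 1.1380 - 0.4380
= 0.7000

P(A∪B) = 0.7000


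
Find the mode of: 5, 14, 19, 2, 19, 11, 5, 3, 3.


Frequencies: 2:1, 3:2, 5:2, 11:1, 14:1, 19:2
Max frequency = 2
Mode = 3, 5, 19

Mode = 3, 5, 19


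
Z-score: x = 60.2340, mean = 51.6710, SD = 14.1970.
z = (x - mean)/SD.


z = (60.2340 - 51.6710)/14.1970
= 8.5630/14.1970
= 0.6032

z = 0.6032


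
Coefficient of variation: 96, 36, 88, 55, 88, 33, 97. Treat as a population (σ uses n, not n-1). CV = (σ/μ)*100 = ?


Mean = 70.4286
SD = 26.1908
CV = (26.1908/70.4286)*100 = 37.1878%

CV = 37.1878%


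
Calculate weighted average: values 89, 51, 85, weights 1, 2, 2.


Numerator = 89*1 + 51*2 + 85*2 = 361
Denominator = 1 + 2 + 2 = 5
WM = 361/5 = 72.2000

WM = 72.2000


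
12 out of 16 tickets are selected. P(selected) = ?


P = 12/16 = 0.7500

P = 0.7500


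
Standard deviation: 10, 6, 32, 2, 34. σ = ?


Mean = 16.8000
Variance = 181.7600
SD = sqrt(181.7600) = 13.4818

SD = 13.4818


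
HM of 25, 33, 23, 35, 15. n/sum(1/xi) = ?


Sum of reciprocals = 1/25 + 1/33 + 1/23 + 1/35 + 1/15 = 0.209019
HM = 5/0.209019 = 23.9212

HM = 23.9212


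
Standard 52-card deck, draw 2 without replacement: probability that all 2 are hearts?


P(all hearts) = (13/52) × (12/51)
= 0.0588

P = 0.0588


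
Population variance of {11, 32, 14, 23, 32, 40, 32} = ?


Mean = 26.2857
Squared deviations: 233.6531, 32.6531, 150.9388, 10.7959, 32.6531, 188.0816, 32.6531
Sum = 681.4286
Variance = 681.4286/7 = 97.3469

Variance = 97.3469


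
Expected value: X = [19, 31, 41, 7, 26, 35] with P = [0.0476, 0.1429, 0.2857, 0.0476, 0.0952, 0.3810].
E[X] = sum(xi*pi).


E[X] = 19*0.0476 + 31*0.1429 + 41*0.2857 + 7*0.0476 + 26*0.0952 + 35*0.3810
= 0.9044 + 4.4299 + 11.7137 + 0.3332 + 2.4752 + 13.3350
= 33.1914

E[X] = 33.1914


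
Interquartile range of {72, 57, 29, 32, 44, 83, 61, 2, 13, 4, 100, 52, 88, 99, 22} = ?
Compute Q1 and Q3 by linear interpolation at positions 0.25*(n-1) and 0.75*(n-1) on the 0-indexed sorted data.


Sorted: 2, 4, 13, 22, 29, 32, 44, 52, 57, 61, 72, 83, 88, 99, 100
Q1 (25th %ile) = 25.5000
Q3 (75th %ile) = 77.5000
IQR = 77.5000 - 25.5000 = 52.0000

IQR = 52.0000


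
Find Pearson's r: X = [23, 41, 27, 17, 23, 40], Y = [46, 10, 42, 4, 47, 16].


Mean X = 28.5000, Mean Y = 27.5000
SD X = 8.976822, SD Y = 17.904841
Cov = -51.916667
r = -51.916667/(8.976822*17.904841) = -0.3230

r = -0.3230


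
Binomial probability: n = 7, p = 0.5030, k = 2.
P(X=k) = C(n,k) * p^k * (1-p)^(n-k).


C(7,2) = 21
p^2 = 0.253009
(1-p)^5 = 0.030324
P = 21 * 0.253009 * 0.030324 = 0.1611

P(X=2) = 0.1611


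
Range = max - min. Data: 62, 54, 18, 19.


Max = 62, Min = 18
Range = 62 - 18 = 44

Range = 44


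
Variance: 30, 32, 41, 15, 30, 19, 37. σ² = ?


Mean = 29.1429
Squared deviations: 0.7347, 8.1633, 140.5918, 200.0204, 0.7347, 102.8776, 61.7347
Sum = 514.8571
Variance = 514.8571/7 = 73.5510

Variance = 73.5510


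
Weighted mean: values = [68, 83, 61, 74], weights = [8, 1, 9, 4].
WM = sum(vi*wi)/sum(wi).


Numerator = 68*8 + 83*1 + 61*9 + 74*4 = 1472
Denominator = 8 + 1 + 9 + 4 = 22
WM = 1472/22 = 66.9091

WM = 66.9091


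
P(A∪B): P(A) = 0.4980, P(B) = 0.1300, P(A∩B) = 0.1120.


P(A∪B) = 0.4980 + 0.1300 - 0.1120
= 0.6280 - 0.1120
= 0.5160

P(A∪B) = 0.5160


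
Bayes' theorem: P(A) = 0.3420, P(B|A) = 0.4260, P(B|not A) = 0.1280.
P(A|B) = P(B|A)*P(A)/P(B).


P(B) = P(B|A)*P(A) + P(B|A')*P(A')
= 0.4260*0.3420 + 0.1280*0.6580
= 0.145692 + 0.084224 = 0.229916
P(A|B) = 0.145692/0.229916 = 0.6337

P(A|B) = 0.6337


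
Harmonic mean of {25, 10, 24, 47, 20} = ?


Sum of reciprocals = 1/25 + 1/10 + 1/24 + 1/47 + 1/20 = 0.252943
HM = 5/0.252943 = 19.7673

HM = 19.7673


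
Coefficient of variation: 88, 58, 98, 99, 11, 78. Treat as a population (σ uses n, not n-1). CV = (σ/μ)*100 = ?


Mean = 72.0000
SD = 30.5887
CV = (30.5887/72.0000)*100 = 42.4843%

CV = 42.4843%


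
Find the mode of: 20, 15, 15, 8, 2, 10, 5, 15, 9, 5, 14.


Frequencies: 2:1, 5:2, 8:1, 9:1, 10:1, 14:1, 15:3, 20:1
Max frequency = 3
Mode = 15

Mode = 15


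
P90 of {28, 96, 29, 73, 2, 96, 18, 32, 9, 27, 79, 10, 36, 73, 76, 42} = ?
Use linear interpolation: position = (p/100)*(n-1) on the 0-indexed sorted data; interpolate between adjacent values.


Sorted: 2, 9, 10, 18, 27, 28, 29, 32, 36, 42, 73, 73, 76, 79, 96, 96
n = 16
Index = 90/100 * 15 = 13.5000
Lower = data[13] = 79, Upper = data[14] = 96
P90 = 79 + 0.5000*(17) = 87.5000

P90 = 87.5000


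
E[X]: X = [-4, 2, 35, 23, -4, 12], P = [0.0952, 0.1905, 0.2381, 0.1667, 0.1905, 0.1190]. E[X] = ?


E[X] = -4*0.0952 + 2*0.1905 + 35*0.2381 + 23*0.1667 - 4*0.1905 + 12*0.1190
= -0.3808 + 0.3810 + 8.3335 + 3.8341 - 0.7620 + 1.4280
= 12.8338

E[X] = 12.8338


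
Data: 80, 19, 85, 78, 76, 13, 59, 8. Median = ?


Sorted: 8, 13, 19, 59, 76, 78, 80, 85
n = 8 (even)
Middle values: 59 and 76
Median = (59+76)/2 = 67.5000

Median = 67.5000


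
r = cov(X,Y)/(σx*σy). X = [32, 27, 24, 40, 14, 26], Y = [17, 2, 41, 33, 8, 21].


Mean X = 27.1667, Mean Y = 20.3333
SD X = 7.882822, SD Y = 13.461880
Cov = 40.944444
r = 40.944444/(7.882822*13.461880) = 0.3858

r = 0.3858


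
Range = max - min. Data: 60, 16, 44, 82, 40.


Max = 82, Min = 16
Range = 82 - 16 = 66

Range = 66
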